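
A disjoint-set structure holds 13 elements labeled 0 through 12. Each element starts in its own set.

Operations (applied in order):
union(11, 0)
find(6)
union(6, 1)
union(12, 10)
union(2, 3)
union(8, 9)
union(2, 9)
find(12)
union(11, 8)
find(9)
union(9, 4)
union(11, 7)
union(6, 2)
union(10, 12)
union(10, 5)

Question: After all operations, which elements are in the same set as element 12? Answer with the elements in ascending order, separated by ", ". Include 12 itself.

Answer: 5, 10, 12

Derivation:
Step 1: union(11, 0) -> merged; set of 11 now {0, 11}
Step 2: find(6) -> no change; set of 6 is {6}
Step 3: union(6, 1) -> merged; set of 6 now {1, 6}
Step 4: union(12, 10) -> merged; set of 12 now {10, 12}
Step 5: union(2, 3) -> merged; set of 2 now {2, 3}
Step 6: union(8, 9) -> merged; set of 8 now {8, 9}
Step 7: union(2, 9) -> merged; set of 2 now {2, 3, 8, 9}
Step 8: find(12) -> no change; set of 12 is {10, 12}
Step 9: union(11, 8) -> merged; set of 11 now {0, 2, 3, 8, 9, 11}
Step 10: find(9) -> no change; set of 9 is {0, 2, 3, 8, 9, 11}
Step 11: union(9, 4) -> merged; set of 9 now {0, 2, 3, 4, 8, 9, 11}
Step 12: union(11, 7) -> merged; set of 11 now {0, 2, 3, 4, 7, 8, 9, 11}
Step 13: union(6, 2) -> merged; set of 6 now {0, 1, 2, 3, 4, 6, 7, 8, 9, 11}
Step 14: union(10, 12) -> already same set; set of 10 now {10, 12}
Step 15: union(10, 5) -> merged; set of 10 now {5, 10, 12}
Component of 12: {5, 10, 12}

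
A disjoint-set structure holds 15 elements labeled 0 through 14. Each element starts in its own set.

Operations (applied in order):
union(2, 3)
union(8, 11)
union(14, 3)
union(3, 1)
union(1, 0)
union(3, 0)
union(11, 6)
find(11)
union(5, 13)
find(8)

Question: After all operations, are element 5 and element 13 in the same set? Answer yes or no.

Answer: yes

Derivation:
Step 1: union(2, 3) -> merged; set of 2 now {2, 3}
Step 2: union(8, 11) -> merged; set of 8 now {8, 11}
Step 3: union(14, 3) -> merged; set of 14 now {2, 3, 14}
Step 4: union(3, 1) -> merged; set of 3 now {1, 2, 3, 14}
Step 5: union(1, 0) -> merged; set of 1 now {0, 1, 2, 3, 14}
Step 6: union(3, 0) -> already same set; set of 3 now {0, 1, 2, 3, 14}
Step 7: union(11, 6) -> merged; set of 11 now {6, 8, 11}
Step 8: find(11) -> no change; set of 11 is {6, 8, 11}
Step 9: union(5, 13) -> merged; set of 5 now {5, 13}
Step 10: find(8) -> no change; set of 8 is {6, 8, 11}
Set of 5: {5, 13}; 13 is a member.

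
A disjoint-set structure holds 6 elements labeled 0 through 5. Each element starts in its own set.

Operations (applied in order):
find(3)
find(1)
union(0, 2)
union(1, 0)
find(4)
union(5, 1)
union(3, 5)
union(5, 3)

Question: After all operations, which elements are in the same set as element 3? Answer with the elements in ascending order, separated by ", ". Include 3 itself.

Step 1: find(3) -> no change; set of 3 is {3}
Step 2: find(1) -> no change; set of 1 is {1}
Step 3: union(0, 2) -> merged; set of 0 now {0, 2}
Step 4: union(1, 0) -> merged; set of 1 now {0, 1, 2}
Step 5: find(4) -> no change; set of 4 is {4}
Step 6: union(5, 1) -> merged; set of 5 now {0, 1, 2, 5}
Step 7: union(3, 5) -> merged; set of 3 now {0, 1, 2, 3, 5}
Step 8: union(5, 3) -> already same set; set of 5 now {0, 1, 2, 3, 5}
Component of 3: {0, 1, 2, 3, 5}

Answer: 0, 1, 2, 3, 5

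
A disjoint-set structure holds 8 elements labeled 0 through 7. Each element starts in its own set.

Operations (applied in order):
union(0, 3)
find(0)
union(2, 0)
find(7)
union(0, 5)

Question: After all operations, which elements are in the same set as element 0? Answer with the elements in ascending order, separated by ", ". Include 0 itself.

Step 1: union(0, 3) -> merged; set of 0 now {0, 3}
Step 2: find(0) -> no change; set of 0 is {0, 3}
Step 3: union(2, 0) -> merged; set of 2 now {0, 2, 3}
Step 4: find(7) -> no change; set of 7 is {7}
Step 5: union(0, 5) -> merged; set of 0 now {0, 2, 3, 5}
Component of 0: {0, 2, 3, 5}

Answer: 0, 2, 3, 5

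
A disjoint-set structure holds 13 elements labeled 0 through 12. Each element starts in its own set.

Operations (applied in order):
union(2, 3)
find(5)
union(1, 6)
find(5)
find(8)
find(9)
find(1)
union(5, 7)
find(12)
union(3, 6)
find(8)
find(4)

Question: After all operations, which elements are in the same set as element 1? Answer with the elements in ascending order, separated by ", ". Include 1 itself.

Step 1: union(2, 3) -> merged; set of 2 now {2, 3}
Step 2: find(5) -> no change; set of 5 is {5}
Step 3: union(1, 6) -> merged; set of 1 now {1, 6}
Step 4: find(5) -> no change; set of 5 is {5}
Step 5: find(8) -> no change; set of 8 is {8}
Step 6: find(9) -> no change; set of 9 is {9}
Step 7: find(1) -> no change; set of 1 is {1, 6}
Step 8: union(5, 7) -> merged; set of 5 now {5, 7}
Step 9: find(12) -> no change; set of 12 is {12}
Step 10: union(3, 6) -> merged; set of 3 now {1, 2, 3, 6}
Step 11: find(8) -> no change; set of 8 is {8}
Step 12: find(4) -> no change; set of 4 is {4}
Component of 1: {1, 2, 3, 6}

Answer: 1, 2, 3, 6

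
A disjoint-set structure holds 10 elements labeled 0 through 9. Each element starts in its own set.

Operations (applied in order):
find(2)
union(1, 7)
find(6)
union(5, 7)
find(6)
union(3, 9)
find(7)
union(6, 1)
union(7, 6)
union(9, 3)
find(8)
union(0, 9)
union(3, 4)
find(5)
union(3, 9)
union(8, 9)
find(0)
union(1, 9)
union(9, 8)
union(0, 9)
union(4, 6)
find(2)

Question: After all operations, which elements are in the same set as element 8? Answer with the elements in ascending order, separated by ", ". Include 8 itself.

Answer: 0, 1, 3, 4, 5, 6, 7, 8, 9

Derivation:
Step 1: find(2) -> no change; set of 2 is {2}
Step 2: union(1, 7) -> merged; set of 1 now {1, 7}
Step 3: find(6) -> no change; set of 6 is {6}
Step 4: union(5, 7) -> merged; set of 5 now {1, 5, 7}
Step 5: find(6) -> no change; set of 6 is {6}
Step 6: union(3, 9) -> merged; set of 3 now {3, 9}
Step 7: find(7) -> no change; set of 7 is {1, 5, 7}
Step 8: union(6, 1) -> merged; set of 6 now {1, 5, 6, 7}
Step 9: union(7, 6) -> already same set; set of 7 now {1, 5, 6, 7}
Step 10: union(9, 3) -> already same set; set of 9 now {3, 9}
Step 11: find(8) -> no change; set of 8 is {8}
Step 12: union(0, 9) -> merged; set of 0 now {0, 3, 9}
Step 13: union(3, 4) -> merged; set of 3 now {0, 3, 4, 9}
Step 14: find(5) -> no change; set of 5 is {1, 5, 6, 7}
Step 15: union(3, 9) -> already same set; set of 3 now {0, 3, 4, 9}
Step 16: union(8, 9) -> merged; set of 8 now {0, 3, 4, 8, 9}
Step 17: find(0) -> no change; set of 0 is {0, 3, 4, 8, 9}
Step 18: union(1, 9) -> merged; set of 1 now {0, 1, 3, 4, 5, 6, 7, 8, 9}
Step 19: union(9, 8) -> already same set; set of 9 now {0, 1, 3, 4, 5, 6, 7, 8, 9}
Step 20: union(0, 9) -> already same set; set of 0 now {0, 1, 3, 4, 5, 6, 7, 8, 9}
Step 21: union(4, 6) -> already same set; set of 4 now {0, 1, 3, 4, 5, 6, 7, 8, 9}
Step 22: find(2) -> no change; set of 2 is {2}
Component of 8: {0, 1, 3, 4, 5, 6, 7, 8, 9}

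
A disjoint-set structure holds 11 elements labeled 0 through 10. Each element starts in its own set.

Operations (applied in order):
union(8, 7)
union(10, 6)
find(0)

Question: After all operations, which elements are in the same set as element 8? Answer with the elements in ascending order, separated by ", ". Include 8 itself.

Answer: 7, 8

Derivation:
Step 1: union(8, 7) -> merged; set of 8 now {7, 8}
Step 2: union(10, 6) -> merged; set of 10 now {6, 10}
Step 3: find(0) -> no change; set of 0 is {0}
Component of 8: {7, 8}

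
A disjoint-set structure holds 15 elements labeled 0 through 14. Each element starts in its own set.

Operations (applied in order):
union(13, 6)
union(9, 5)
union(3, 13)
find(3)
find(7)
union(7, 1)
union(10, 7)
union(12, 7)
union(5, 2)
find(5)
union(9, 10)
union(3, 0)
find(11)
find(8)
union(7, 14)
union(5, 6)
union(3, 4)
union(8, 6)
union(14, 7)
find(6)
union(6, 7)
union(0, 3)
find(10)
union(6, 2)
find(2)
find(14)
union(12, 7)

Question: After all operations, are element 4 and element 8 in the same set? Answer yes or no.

Step 1: union(13, 6) -> merged; set of 13 now {6, 13}
Step 2: union(9, 5) -> merged; set of 9 now {5, 9}
Step 3: union(3, 13) -> merged; set of 3 now {3, 6, 13}
Step 4: find(3) -> no change; set of 3 is {3, 6, 13}
Step 5: find(7) -> no change; set of 7 is {7}
Step 6: union(7, 1) -> merged; set of 7 now {1, 7}
Step 7: union(10, 7) -> merged; set of 10 now {1, 7, 10}
Step 8: union(12, 7) -> merged; set of 12 now {1, 7, 10, 12}
Step 9: union(5, 2) -> merged; set of 5 now {2, 5, 9}
Step 10: find(5) -> no change; set of 5 is {2, 5, 9}
Step 11: union(9, 10) -> merged; set of 9 now {1, 2, 5, 7, 9, 10, 12}
Step 12: union(3, 0) -> merged; set of 3 now {0, 3, 6, 13}
Step 13: find(11) -> no change; set of 11 is {11}
Step 14: find(8) -> no change; set of 8 is {8}
Step 15: union(7, 14) -> merged; set of 7 now {1, 2, 5, 7, 9, 10, 12, 14}
Step 16: union(5, 6) -> merged; set of 5 now {0, 1, 2, 3, 5, 6, 7, 9, 10, 12, 13, 14}
Step 17: union(3, 4) -> merged; set of 3 now {0, 1, 2, 3, 4, 5, 6, 7, 9, 10, 12, 13, 14}
Step 18: union(8, 6) -> merged; set of 8 now {0, 1, 2, 3, 4, 5, 6, 7, 8, 9, 10, 12, 13, 14}
Step 19: union(14, 7) -> already same set; set of 14 now {0, 1, 2, 3, 4, 5, 6, 7, 8, 9, 10, 12, 13, 14}
Step 20: find(6) -> no change; set of 6 is {0, 1, 2, 3, 4, 5, 6, 7, 8, 9, 10, 12, 13, 14}
Step 21: union(6, 7) -> already same set; set of 6 now {0, 1, 2, 3, 4, 5, 6, 7, 8, 9, 10, 12, 13, 14}
Step 22: union(0, 3) -> already same set; set of 0 now {0, 1, 2, 3, 4, 5, 6, 7, 8, 9, 10, 12, 13, 14}
Step 23: find(10) -> no change; set of 10 is {0, 1, 2, 3, 4, 5, 6, 7, 8, 9, 10, 12, 13, 14}
Step 24: union(6, 2) -> already same set; set of 6 now {0, 1, 2, 3, 4, 5, 6, 7, 8, 9, 10, 12, 13, 14}
Step 25: find(2) -> no change; set of 2 is {0, 1, 2, 3, 4, 5, 6, 7, 8, 9, 10, 12, 13, 14}
Step 26: find(14) -> no change; set of 14 is {0, 1, 2, 3, 4, 5, 6, 7, 8, 9, 10, 12, 13, 14}
Step 27: union(12, 7) -> already same set; set of 12 now {0, 1, 2, 3, 4, 5, 6, 7, 8, 9, 10, 12, 13, 14}
Set of 4: {0, 1, 2, 3, 4, 5, 6, 7, 8, 9, 10, 12, 13, 14}; 8 is a member.

Answer: yes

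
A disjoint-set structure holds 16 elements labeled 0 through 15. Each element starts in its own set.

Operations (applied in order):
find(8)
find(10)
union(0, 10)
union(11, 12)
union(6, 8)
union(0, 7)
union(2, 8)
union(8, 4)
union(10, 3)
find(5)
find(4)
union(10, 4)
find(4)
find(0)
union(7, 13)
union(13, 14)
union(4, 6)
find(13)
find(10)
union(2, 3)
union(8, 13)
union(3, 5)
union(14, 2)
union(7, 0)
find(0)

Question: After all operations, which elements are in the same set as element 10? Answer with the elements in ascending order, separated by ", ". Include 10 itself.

Answer: 0, 2, 3, 4, 5, 6, 7, 8, 10, 13, 14

Derivation:
Step 1: find(8) -> no change; set of 8 is {8}
Step 2: find(10) -> no change; set of 10 is {10}
Step 3: union(0, 10) -> merged; set of 0 now {0, 10}
Step 4: union(11, 12) -> merged; set of 11 now {11, 12}
Step 5: union(6, 8) -> merged; set of 6 now {6, 8}
Step 6: union(0, 7) -> merged; set of 0 now {0, 7, 10}
Step 7: union(2, 8) -> merged; set of 2 now {2, 6, 8}
Step 8: union(8, 4) -> merged; set of 8 now {2, 4, 6, 8}
Step 9: union(10, 3) -> merged; set of 10 now {0, 3, 7, 10}
Step 10: find(5) -> no change; set of 5 is {5}
Step 11: find(4) -> no change; set of 4 is {2, 4, 6, 8}
Step 12: union(10, 4) -> merged; set of 10 now {0, 2, 3, 4, 6, 7, 8, 10}
Step 13: find(4) -> no change; set of 4 is {0, 2, 3, 4, 6, 7, 8, 10}
Step 14: find(0) -> no change; set of 0 is {0, 2, 3, 4, 6, 7, 8, 10}
Step 15: union(7, 13) -> merged; set of 7 now {0, 2, 3, 4, 6, 7, 8, 10, 13}
Step 16: union(13, 14) -> merged; set of 13 now {0, 2, 3, 4, 6, 7, 8, 10, 13, 14}
Step 17: union(4, 6) -> already same set; set of 4 now {0, 2, 3, 4, 6, 7, 8, 10, 13, 14}
Step 18: find(13) -> no change; set of 13 is {0, 2, 3, 4, 6, 7, 8, 10, 13, 14}
Step 19: find(10) -> no change; set of 10 is {0, 2, 3, 4, 6, 7, 8, 10, 13, 14}
Step 20: union(2, 3) -> already same set; set of 2 now {0, 2, 3, 4, 6, 7, 8, 10, 13, 14}
Step 21: union(8, 13) -> already same set; set of 8 now {0, 2, 3, 4, 6, 7, 8, 10, 13, 14}
Step 22: union(3, 5) -> merged; set of 3 now {0, 2, 3, 4, 5, 6, 7, 8, 10, 13, 14}
Step 23: union(14, 2) -> already same set; set of 14 now {0, 2, 3, 4, 5, 6, 7, 8, 10, 13, 14}
Step 24: union(7, 0) -> already same set; set of 7 now {0, 2, 3, 4, 5, 6, 7, 8, 10, 13, 14}
Step 25: find(0) -> no change; set of 0 is {0, 2, 3, 4, 5, 6, 7, 8, 10, 13, 14}
Component of 10: {0, 2, 3, 4, 5, 6, 7, 8, 10, 13, 14}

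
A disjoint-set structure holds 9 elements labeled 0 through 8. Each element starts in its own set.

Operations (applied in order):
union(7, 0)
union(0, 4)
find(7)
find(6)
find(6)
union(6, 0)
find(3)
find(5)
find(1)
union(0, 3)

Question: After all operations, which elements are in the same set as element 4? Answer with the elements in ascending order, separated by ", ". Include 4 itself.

Answer: 0, 3, 4, 6, 7

Derivation:
Step 1: union(7, 0) -> merged; set of 7 now {0, 7}
Step 2: union(0, 4) -> merged; set of 0 now {0, 4, 7}
Step 3: find(7) -> no change; set of 7 is {0, 4, 7}
Step 4: find(6) -> no change; set of 6 is {6}
Step 5: find(6) -> no change; set of 6 is {6}
Step 6: union(6, 0) -> merged; set of 6 now {0, 4, 6, 7}
Step 7: find(3) -> no change; set of 3 is {3}
Step 8: find(5) -> no change; set of 5 is {5}
Step 9: find(1) -> no change; set of 1 is {1}
Step 10: union(0, 3) -> merged; set of 0 now {0, 3, 4, 6, 7}
Component of 4: {0, 3, 4, 6, 7}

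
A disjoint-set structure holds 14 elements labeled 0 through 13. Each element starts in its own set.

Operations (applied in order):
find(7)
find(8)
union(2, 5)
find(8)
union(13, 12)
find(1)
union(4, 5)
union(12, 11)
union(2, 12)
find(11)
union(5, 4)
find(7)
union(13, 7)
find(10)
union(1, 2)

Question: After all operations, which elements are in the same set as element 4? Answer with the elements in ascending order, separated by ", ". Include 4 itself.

Answer: 1, 2, 4, 5, 7, 11, 12, 13

Derivation:
Step 1: find(7) -> no change; set of 7 is {7}
Step 2: find(8) -> no change; set of 8 is {8}
Step 3: union(2, 5) -> merged; set of 2 now {2, 5}
Step 4: find(8) -> no change; set of 8 is {8}
Step 5: union(13, 12) -> merged; set of 13 now {12, 13}
Step 6: find(1) -> no change; set of 1 is {1}
Step 7: union(4, 5) -> merged; set of 4 now {2, 4, 5}
Step 8: union(12, 11) -> merged; set of 12 now {11, 12, 13}
Step 9: union(2, 12) -> merged; set of 2 now {2, 4, 5, 11, 12, 13}
Step 10: find(11) -> no change; set of 11 is {2, 4, 5, 11, 12, 13}
Step 11: union(5, 4) -> already same set; set of 5 now {2, 4, 5, 11, 12, 13}
Step 12: find(7) -> no change; set of 7 is {7}
Step 13: union(13, 7) -> merged; set of 13 now {2, 4, 5, 7, 11, 12, 13}
Step 14: find(10) -> no change; set of 10 is {10}
Step 15: union(1, 2) -> merged; set of 1 now {1, 2, 4, 5, 7, 11, 12, 13}
Component of 4: {1, 2, 4, 5, 7, 11, 12, 13}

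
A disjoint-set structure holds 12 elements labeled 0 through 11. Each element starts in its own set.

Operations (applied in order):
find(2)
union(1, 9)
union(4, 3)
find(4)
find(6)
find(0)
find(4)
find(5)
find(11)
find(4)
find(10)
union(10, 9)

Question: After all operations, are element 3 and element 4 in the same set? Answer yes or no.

Step 1: find(2) -> no change; set of 2 is {2}
Step 2: union(1, 9) -> merged; set of 1 now {1, 9}
Step 3: union(4, 3) -> merged; set of 4 now {3, 4}
Step 4: find(4) -> no change; set of 4 is {3, 4}
Step 5: find(6) -> no change; set of 6 is {6}
Step 6: find(0) -> no change; set of 0 is {0}
Step 7: find(4) -> no change; set of 4 is {3, 4}
Step 8: find(5) -> no change; set of 5 is {5}
Step 9: find(11) -> no change; set of 11 is {11}
Step 10: find(4) -> no change; set of 4 is {3, 4}
Step 11: find(10) -> no change; set of 10 is {10}
Step 12: union(10, 9) -> merged; set of 10 now {1, 9, 10}
Set of 3: {3, 4}; 4 is a member.

Answer: yes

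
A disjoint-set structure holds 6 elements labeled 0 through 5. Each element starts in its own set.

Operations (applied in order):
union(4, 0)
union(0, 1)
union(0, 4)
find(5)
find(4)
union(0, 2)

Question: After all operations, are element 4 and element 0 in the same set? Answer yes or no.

Step 1: union(4, 0) -> merged; set of 4 now {0, 4}
Step 2: union(0, 1) -> merged; set of 0 now {0, 1, 4}
Step 3: union(0, 4) -> already same set; set of 0 now {0, 1, 4}
Step 4: find(5) -> no change; set of 5 is {5}
Step 5: find(4) -> no change; set of 4 is {0, 1, 4}
Step 6: union(0, 2) -> merged; set of 0 now {0, 1, 2, 4}
Set of 4: {0, 1, 2, 4}; 0 is a member.

Answer: yes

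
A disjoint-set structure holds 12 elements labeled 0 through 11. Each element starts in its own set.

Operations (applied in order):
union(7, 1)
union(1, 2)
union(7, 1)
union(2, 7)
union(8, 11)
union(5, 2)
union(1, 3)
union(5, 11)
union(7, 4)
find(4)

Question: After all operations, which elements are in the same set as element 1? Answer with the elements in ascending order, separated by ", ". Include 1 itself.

Answer: 1, 2, 3, 4, 5, 7, 8, 11

Derivation:
Step 1: union(7, 1) -> merged; set of 7 now {1, 7}
Step 2: union(1, 2) -> merged; set of 1 now {1, 2, 7}
Step 3: union(7, 1) -> already same set; set of 7 now {1, 2, 7}
Step 4: union(2, 7) -> already same set; set of 2 now {1, 2, 7}
Step 5: union(8, 11) -> merged; set of 8 now {8, 11}
Step 6: union(5, 2) -> merged; set of 5 now {1, 2, 5, 7}
Step 7: union(1, 3) -> merged; set of 1 now {1, 2, 3, 5, 7}
Step 8: union(5, 11) -> merged; set of 5 now {1, 2, 3, 5, 7, 8, 11}
Step 9: union(7, 4) -> merged; set of 7 now {1, 2, 3, 4, 5, 7, 8, 11}
Step 10: find(4) -> no change; set of 4 is {1, 2, 3, 4, 5, 7, 8, 11}
Component of 1: {1, 2, 3, 4, 5, 7, 8, 11}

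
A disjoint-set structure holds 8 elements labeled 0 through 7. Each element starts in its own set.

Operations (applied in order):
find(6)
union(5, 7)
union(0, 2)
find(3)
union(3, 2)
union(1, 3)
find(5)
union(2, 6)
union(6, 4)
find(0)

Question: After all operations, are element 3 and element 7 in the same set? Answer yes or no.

Step 1: find(6) -> no change; set of 6 is {6}
Step 2: union(5, 7) -> merged; set of 5 now {5, 7}
Step 3: union(0, 2) -> merged; set of 0 now {0, 2}
Step 4: find(3) -> no change; set of 3 is {3}
Step 5: union(3, 2) -> merged; set of 3 now {0, 2, 3}
Step 6: union(1, 3) -> merged; set of 1 now {0, 1, 2, 3}
Step 7: find(5) -> no change; set of 5 is {5, 7}
Step 8: union(2, 6) -> merged; set of 2 now {0, 1, 2, 3, 6}
Step 9: union(6, 4) -> merged; set of 6 now {0, 1, 2, 3, 4, 6}
Step 10: find(0) -> no change; set of 0 is {0, 1, 2, 3, 4, 6}
Set of 3: {0, 1, 2, 3, 4, 6}; 7 is not a member.

Answer: no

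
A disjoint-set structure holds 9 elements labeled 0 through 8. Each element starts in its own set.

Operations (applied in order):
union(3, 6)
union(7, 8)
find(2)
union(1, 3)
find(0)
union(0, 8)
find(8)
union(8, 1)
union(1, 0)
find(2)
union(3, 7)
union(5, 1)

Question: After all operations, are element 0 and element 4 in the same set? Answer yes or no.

Step 1: union(3, 6) -> merged; set of 3 now {3, 6}
Step 2: union(7, 8) -> merged; set of 7 now {7, 8}
Step 3: find(2) -> no change; set of 2 is {2}
Step 4: union(1, 3) -> merged; set of 1 now {1, 3, 6}
Step 5: find(0) -> no change; set of 0 is {0}
Step 6: union(0, 8) -> merged; set of 0 now {0, 7, 8}
Step 7: find(8) -> no change; set of 8 is {0, 7, 8}
Step 8: union(8, 1) -> merged; set of 8 now {0, 1, 3, 6, 7, 8}
Step 9: union(1, 0) -> already same set; set of 1 now {0, 1, 3, 6, 7, 8}
Step 10: find(2) -> no change; set of 2 is {2}
Step 11: union(3, 7) -> already same set; set of 3 now {0, 1, 3, 6, 7, 8}
Step 12: union(5, 1) -> merged; set of 5 now {0, 1, 3, 5, 6, 7, 8}
Set of 0: {0, 1, 3, 5, 6, 7, 8}; 4 is not a member.

Answer: no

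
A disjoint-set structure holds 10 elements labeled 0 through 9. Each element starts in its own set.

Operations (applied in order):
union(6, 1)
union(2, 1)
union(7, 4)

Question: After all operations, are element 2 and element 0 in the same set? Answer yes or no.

Answer: no

Derivation:
Step 1: union(6, 1) -> merged; set of 6 now {1, 6}
Step 2: union(2, 1) -> merged; set of 2 now {1, 2, 6}
Step 3: union(7, 4) -> merged; set of 7 now {4, 7}
Set of 2: {1, 2, 6}; 0 is not a member.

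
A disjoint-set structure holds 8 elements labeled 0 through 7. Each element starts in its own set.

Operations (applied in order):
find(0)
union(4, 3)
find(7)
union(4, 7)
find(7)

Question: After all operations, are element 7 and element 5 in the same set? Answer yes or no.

Step 1: find(0) -> no change; set of 0 is {0}
Step 2: union(4, 3) -> merged; set of 4 now {3, 4}
Step 3: find(7) -> no change; set of 7 is {7}
Step 4: union(4, 7) -> merged; set of 4 now {3, 4, 7}
Step 5: find(7) -> no change; set of 7 is {3, 4, 7}
Set of 7: {3, 4, 7}; 5 is not a member.

Answer: no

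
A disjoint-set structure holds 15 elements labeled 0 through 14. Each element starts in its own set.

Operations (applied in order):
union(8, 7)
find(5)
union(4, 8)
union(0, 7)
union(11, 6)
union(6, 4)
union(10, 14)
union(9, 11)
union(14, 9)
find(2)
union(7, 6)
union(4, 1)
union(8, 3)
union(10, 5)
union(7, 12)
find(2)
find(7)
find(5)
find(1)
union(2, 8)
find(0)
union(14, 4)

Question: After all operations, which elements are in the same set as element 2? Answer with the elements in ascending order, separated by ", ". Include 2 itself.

Step 1: union(8, 7) -> merged; set of 8 now {7, 8}
Step 2: find(5) -> no change; set of 5 is {5}
Step 3: union(4, 8) -> merged; set of 4 now {4, 7, 8}
Step 4: union(0, 7) -> merged; set of 0 now {0, 4, 7, 8}
Step 5: union(11, 6) -> merged; set of 11 now {6, 11}
Step 6: union(6, 4) -> merged; set of 6 now {0, 4, 6, 7, 8, 11}
Step 7: union(10, 14) -> merged; set of 10 now {10, 14}
Step 8: union(9, 11) -> merged; set of 9 now {0, 4, 6, 7, 8, 9, 11}
Step 9: union(14, 9) -> merged; set of 14 now {0, 4, 6, 7, 8, 9, 10, 11, 14}
Step 10: find(2) -> no change; set of 2 is {2}
Step 11: union(7, 6) -> already same set; set of 7 now {0, 4, 6, 7, 8, 9, 10, 11, 14}
Step 12: union(4, 1) -> merged; set of 4 now {0, 1, 4, 6, 7, 8, 9, 10, 11, 14}
Step 13: union(8, 3) -> merged; set of 8 now {0, 1, 3, 4, 6, 7, 8, 9, 10, 11, 14}
Step 14: union(10, 5) -> merged; set of 10 now {0, 1, 3, 4, 5, 6, 7, 8, 9, 10, 11, 14}
Step 15: union(7, 12) -> merged; set of 7 now {0, 1, 3, 4, 5, 6, 7, 8, 9, 10, 11, 12, 14}
Step 16: find(2) -> no change; set of 2 is {2}
Step 17: find(7) -> no change; set of 7 is {0, 1, 3, 4, 5, 6, 7, 8, 9, 10, 11, 12, 14}
Step 18: find(5) -> no change; set of 5 is {0, 1, 3, 4, 5, 6, 7, 8, 9, 10, 11, 12, 14}
Step 19: find(1) -> no change; set of 1 is {0, 1, 3, 4, 5, 6, 7, 8, 9, 10, 11, 12, 14}
Step 20: union(2, 8) -> merged; set of 2 now {0, 1, 2, 3, 4, 5, 6, 7, 8, 9, 10, 11, 12, 14}
Step 21: find(0) -> no change; set of 0 is {0, 1, 2, 3, 4, 5, 6, 7, 8, 9, 10, 11, 12, 14}
Step 22: union(14, 4) -> already same set; set of 14 now {0, 1, 2, 3, 4, 5, 6, 7, 8, 9, 10, 11, 12, 14}
Component of 2: {0, 1, 2, 3, 4, 5, 6, 7, 8, 9, 10, 11, 12, 14}

Answer: 0, 1, 2, 3, 4, 5, 6, 7, 8, 9, 10, 11, 12, 14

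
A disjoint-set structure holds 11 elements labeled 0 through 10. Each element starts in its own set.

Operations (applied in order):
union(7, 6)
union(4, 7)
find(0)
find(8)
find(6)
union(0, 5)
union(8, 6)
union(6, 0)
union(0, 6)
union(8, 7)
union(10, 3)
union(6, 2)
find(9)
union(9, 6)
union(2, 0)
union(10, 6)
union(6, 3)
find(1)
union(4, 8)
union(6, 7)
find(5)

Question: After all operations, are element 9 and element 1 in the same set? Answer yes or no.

Step 1: union(7, 6) -> merged; set of 7 now {6, 7}
Step 2: union(4, 7) -> merged; set of 4 now {4, 6, 7}
Step 3: find(0) -> no change; set of 0 is {0}
Step 4: find(8) -> no change; set of 8 is {8}
Step 5: find(6) -> no change; set of 6 is {4, 6, 7}
Step 6: union(0, 5) -> merged; set of 0 now {0, 5}
Step 7: union(8, 6) -> merged; set of 8 now {4, 6, 7, 8}
Step 8: union(6, 0) -> merged; set of 6 now {0, 4, 5, 6, 7, 8}
Step 9: union(0, 6) -> already same set; set of 0 now {0, 4, 5, 6, 7, 8}
Step 10: union(8, 7) -> already same set; set of 8 now {0, 4, 5, 6, 7, 8}
Step 11: union(10, 3) -> merged; set of 10 now {3, 10}
Step 12: union(6, 2) -> merged; set of 6 now {0, 2, 4, 5, 6, 7, 8}
Step 13: find(9) -> no change; set of 9 is {9}
Step 14: union(9, 6) -> merged; set of 9 now {0, 2, 4, 5, 6, 7, 8, 9}
Step 15: union(2, 0) -> already same set; set of 2 now {0, 2, 4, 5, 6, 7, 8, 9}
Step 16: union(10, 6) -> merged; set of 10 now {0, 2, 3, 4, 5, 6, 7, 8, 9, 10}
Step 17: union(6, 3) -> already same set; set of 6 now {0, 2, 3, 4, 5, 6, 7, 8, 9, 10}
Step 18: find(1) -> no change; set of 1 is {1}
Step 19: union(4, 8) -> already same set; set of 4 now {0, 2, 3, 4, 5, 6, 7, 8, 9, 10}
Step 20: union(6, 7) -> already same set; set of 6 now {0, 2, 3, 4, 5, 6, 7, 8, 9, 10}
Step 21: find(5) -> no change; set of 5 is {0, 2, 3, 4, 5, 6, 7, 8, 9, 10}
Set of 9: {0, 2, 3, 4, 5, 6, 7, 8, 9, 10}; 1 is not a member.

Answer: no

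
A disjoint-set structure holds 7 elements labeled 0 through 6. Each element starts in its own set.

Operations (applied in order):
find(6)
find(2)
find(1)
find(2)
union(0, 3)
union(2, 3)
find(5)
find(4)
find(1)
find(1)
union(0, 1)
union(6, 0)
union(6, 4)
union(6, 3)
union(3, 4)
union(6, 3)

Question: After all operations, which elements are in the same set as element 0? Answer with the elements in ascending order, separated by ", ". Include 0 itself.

Answer: 0, 1, 2, 3, 4, 6

Derivation:
Step 1: find(6) -> no change; set of 6 is {6}
Step 2: find(2) -> no change; set of 2 is {2}
Step 3: find(1) -> no change; set of 1 is {1}
Step 4: find(2) -> no change; set of 2 is {2}
Step 5: union(0, 3) -> merged; set of 0 now {0, 3}
Step 6: union(2, 3) -> merged; set of 2 now {0, 2, 3}
Step 7: find(5) -> no change; set of 5 is {5}
Step 8: find(4) -> no change; set of 4 is {4}
Step 9: find(1) -> no change; set of 1 is {1}
Step 10: find(1) -> no change; set of 1 is {1}
Step 11: union(0, 1) -> merged; set of 0 now {0, 1, 2, 3}
Step 12: union(6, 0) -> merged; set of 6 now {0, 1, 2, 3, 6}
Step 13: union(6, 4) -> merged; set of 6 now {0, 1, 2, 3, 4, 6}
Step 14: union(6, 3) -> already same set; set of 6 now {0, 1, 2, 3, 4, 6}
Step 15: union(3, 4) -> already same set; set of 3 now {0, 1, 2, 3, 4, 6}
Step 16: union(6, 3) -> already same set; set of 6 now {0, 1, 2, 3, 4, 6}
Component of 0: {0, 1, 2, 3, 4, 6}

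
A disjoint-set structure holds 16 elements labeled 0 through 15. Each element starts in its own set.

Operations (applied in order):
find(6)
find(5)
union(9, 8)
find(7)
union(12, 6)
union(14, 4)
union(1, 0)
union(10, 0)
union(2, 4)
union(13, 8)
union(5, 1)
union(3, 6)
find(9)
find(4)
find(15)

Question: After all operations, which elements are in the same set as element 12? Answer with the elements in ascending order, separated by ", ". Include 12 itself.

Step 1: find(6) -> no change; set of 6 is {6}
Step 2: find(5) -> no change; set of 5 is {5}
Step 3: union(9, 8) -> merged; set of 9 now {8, 9}
Step 4: find(7) -> no change; set of 7 is {7}
Step 5: union(12, 6) -> merged; set of 12 now {6, 12}
Step 6: union(14, 4) -> merged; set of 14 now {4, 14}
Step 7: union(1, 0) -> merged; set of 1 now {0, 1}
Step 8: union(10, 0) -> merged; set of 10 now {0, 1, 10}
Step 9: union(2, 4) -> merged; set of 2 now {2, 4, 14}
Step 10: union(13, 8) -> merged; set of 13 now {8, 9, 13}
Step 11: union(5, 1) -> merged; set of 5 now {0, 1, 5, 10}
Step 12: union(3, 6) -> merged; set of 3 now {3, 6, 12}
Step 13: find(9) -> no change; set of 9 is {8, 9, 13}
Step 14: find(4) -> no change; set of 4 is {2, 4, 14}
Step 15: find(15) -> no change; set of 15 is {15}
Component of 12: {3, 6, 12}

Answer: 3, 6, 12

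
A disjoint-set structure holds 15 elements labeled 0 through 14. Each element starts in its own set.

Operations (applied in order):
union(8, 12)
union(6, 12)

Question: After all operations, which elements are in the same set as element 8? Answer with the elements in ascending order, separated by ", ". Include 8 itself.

Answer: 6, 8, 12

Derivation:
Step 1: union(8, 12) -> merged; set of 8 now {8, 12}
Step 2: union(6, 12) -> merged; set of 6 now {6, 8, 12}
Component of 8: {6, 8, 12}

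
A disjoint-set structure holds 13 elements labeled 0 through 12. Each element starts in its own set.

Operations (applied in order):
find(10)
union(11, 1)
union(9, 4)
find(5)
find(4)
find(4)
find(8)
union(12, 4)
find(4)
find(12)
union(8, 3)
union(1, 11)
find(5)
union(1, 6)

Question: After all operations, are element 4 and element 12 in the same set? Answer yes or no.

Step 1: find(10) -> no change; set of 10 is {10}
Step 2: union(11, 1) -> merged; set of 11 now {1, 11}
Step 3: union(9, 4) -> merged; set of 9 now {4, 9}
Step 4: find(5) -> no change; set of 5 is {5}
Step 5: find(4) -> no change; set of 4 is {4, 9}
Step 6: find(4) -> no change; set of 4 is {4, 9}
Step 7: find(8) -> no change; set of 8 is {8}
Step 8: union(12, 4) -> merged; set of 12 now {4, 9, 12}
Step 9: find(4) -> no change; set of 4 is {4, 9, 12}
Step 10: find(12) -> no change; set of 12 is {4, 9, 12}
Step 11: union(8, 3) -> merged; set of 8 now {3, 8}
Step 12: union(1, 11) -> already same set; set of 1 now {1, 11}
Step 13: find(5) -> no change; set of 5 is {5}
Step 14: union(1, 6) -> merged; set of 1 now {1, 6, 11}
Set of 4: {4, 9, 12}; 12 is a member.

Answer: yes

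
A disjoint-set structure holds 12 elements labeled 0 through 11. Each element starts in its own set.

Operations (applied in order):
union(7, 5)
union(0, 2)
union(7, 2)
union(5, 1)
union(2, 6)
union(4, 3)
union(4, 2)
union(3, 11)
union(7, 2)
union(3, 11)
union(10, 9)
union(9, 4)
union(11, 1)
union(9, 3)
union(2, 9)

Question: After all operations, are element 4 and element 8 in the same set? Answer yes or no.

Answer: no

Derivation:
Step 1: union(7, 5) -> merged; set of 7 now {5, 7}
Step 2: union(0, 2) -> merged; set of 0 now {0, 2}
Step 3: union(7, 2) -> merged; set of 7 now {0, 2, 5, 7}
Step 4: union(5, 1) -> merged; set of 5 now {0, 1, 2, 5, 7}
Step 5: union(2, 6) -> merged; set of 2 now {0, 1, 2, 5, 6, 7}
Step 6: union(4, 3) -> merged; set of 4 now {3, 4}
Step 7: union(4, 2) -> merged; set of 4 now {0, 1, 2, 3, 4, 5, 6, 7}
Step 8: union(3, 11) -> merged; set of 3 now {0, 1, 2, 3, 4, 5, 6, 7, 11}
Step 9: union(7, 2) -> already same set; set of 7 now {0, 1, 2, 3, 4, 5, 6, 7, 11}
Step 10: union(3, 11) -> already same set; set of 3 now {0, 1, 2, 3, 4, 5, 6, 7, 11}
Step 11: union(10, 9) -> merged; set of 10 now {9, 10}
Step 12: union(9, 4) -> merged; set of 9 now {0, 1, 2, 3, 4, 5, 6, 7, 9, 10, 11}
Step 13: union(11, 1) -> already same set; set of 11 now {0, 1, 2, 3, 4, 5, 6, 7, 9, 10, 11}
Step 14: union(9, 3) -> already same set; set of 9 now {0, 1, 2, 3, 4, 5, 6, 7, 9, 10, 11}
Step 15: union(2, 9) -> already same set; set of 2 now {0, 1, 2, 3, 4, 5, 6, 7, 9, 10, 11}
Set of 4: {0, 1, 2, 3, 4, 5, 6, 7, 9, 10, 11}; 8 is not a member.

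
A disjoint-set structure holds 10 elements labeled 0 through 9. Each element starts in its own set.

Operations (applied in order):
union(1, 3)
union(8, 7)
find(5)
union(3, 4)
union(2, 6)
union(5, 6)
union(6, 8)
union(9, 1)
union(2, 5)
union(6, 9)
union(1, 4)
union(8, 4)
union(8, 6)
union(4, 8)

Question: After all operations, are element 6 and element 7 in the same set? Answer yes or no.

Step 1: union(1, 3) -> merged; set of 1 now {1, 3}
Step 2: union(8, 7) -> merged; set of 8 now {7, 8}
Step 3: find(5) -> no change; set of 5 is {5}
Step 4: union(3, 4) -> merged; set of 3 now {1, 3, 4}
Step 5: union(2, 6) -> merged; set of 2 now {2, 6}
Step 6: union(5, 6) -> merged; set of 5 now {2, 5, 6}
Step 7: union(6, 8) -> merged; set of 6 now {2, 5, 6, 7, 8}
Step 8: union(9, 1) -> merged; set of 9 now {1, 3, 4, 9}
Step 9: union(2, 5) -> already same set; set of 2 now {2, 5, 6, 7, 8}
Step 10: union(6, 9) -> merged; set of 6 now {1, 2, 3, 4, 5, 6, 7, 8, 9}
Step 11: union(1, 4) -> already same set; set of 1 now {1, 2, 3, 4, 5, 6, 7, 8, 9}
Step 12: union(8, 4) -> already same set; set of 8 now {1, 2, 3, 4, 5, 6, 7, 8, 9}
Step 13: union(8, 6) -> already same set; set of 8 now {1, 2, 3, 4, 5, 6, 7, 8, 9}
Step 14: union(4, 8) -> already same set; set of 4 now {1, 2, 3, 4, 5, 6, 7, 8, 9}
Set of 6: {1, 2, 3, 4, 5, 6, 7, 8, 9}; 7 is a member.

Answer: yes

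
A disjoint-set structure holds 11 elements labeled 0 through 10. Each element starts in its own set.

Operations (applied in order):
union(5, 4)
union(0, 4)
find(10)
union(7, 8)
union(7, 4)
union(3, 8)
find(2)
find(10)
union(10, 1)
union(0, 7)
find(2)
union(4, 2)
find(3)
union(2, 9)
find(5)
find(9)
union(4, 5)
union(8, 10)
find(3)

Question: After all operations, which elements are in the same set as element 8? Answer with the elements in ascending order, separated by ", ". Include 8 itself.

Answer: 0, 1, 2, 3, 4, 5, 7, 8, 9, 10

Derivation:
Step 1: union(5, 4) -> merged; set of 5 now {4, 5}
Step 2: union(0, 4) -> merged; set of 0 now {0, 4, 5}
Step 3: find(10) -> no change; set of 10 is {10}
Step 4: union(7, 8) -> merged; set of 7 now {7, 8}
Step 5: union(7, 4) -> merged; set of 7 now {0, 4, 5, 7, 8}
Step 6: union(3, 8) -> merged; set of 3 now {0, 3, 4, 5, 7, 8}
Step 7: find(2) -> no change; set of 2 is {2}
Step 8: find(10) -> no change; set of 10 is {10}
Step 9: union(10, 1) -> merged; set of 10 now {1, 10}
Step 10: union(0, 7) -> already same set; set of 0 now {0, 3, 4, 5, 7, 8}
Step 11: find(2) -> no change; set of 2 is {2}
Step 12: union(4, 2) -> merged; set of 4 now {0, 2, 3, 4, 5, 7, 8}
Step 13: find(3) -> no change; set of 3 is {0, 2, 3, 4, 5, 7, 8}
Step 14: union(2, 9) -> merged; set of 2 now {0, 2, 3, 4, 5, 7, 8, 9}
Step 15: find(5) -> no change; set of 5 is {0, 2, 3, 4, 5, 7, 8, 9}
Step 16: find(9) -> no change; set of 9 is {0, 2, 3, 4, 5, 7, 8, 9}
Step 17: union(4, 5) -> already same set; set of 4 now {0, 2, 3, 4, 5, 7, 8, 9}
Step 18: union(8, 10) -> merged; set of 8 now {0, 1, 2, 3, 4, 5, 7, 8, 9, 10}
Step 19: find(3) -> no change; set of 3 is {0, 1, 2, 3, 4, 5, 7, 8, 9, 10}
Component of 8: {0, 1, 2, 3, 4, 5, 7, 8, 9, 10}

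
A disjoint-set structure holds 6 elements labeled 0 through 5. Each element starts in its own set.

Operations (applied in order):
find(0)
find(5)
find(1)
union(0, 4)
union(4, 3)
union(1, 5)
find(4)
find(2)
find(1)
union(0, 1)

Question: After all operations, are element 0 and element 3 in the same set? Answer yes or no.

Answer: yes

Derivation:
Step 1: find(0) -> no change; set of 0 is {0}
Step 2: find(5) -> no change; set of 5 is {5}
Step 3: find(1) -> no change; set of 1 is {1}
Step 4: union(0, 4) -> merged; set of 0 now {0, 4}
Step 5: union(4, 3) -> merged; set of 4 now {0, 3, 4}
Step 6: union(1, 5) -> merged; set of 1 now {1, 5}
Step 7: find(4) -> no change; set of 4 is {0, 3, 4}
Step 8: find(2) -> no change; set of 2 is {2}
Step 9: find(1) -> no change; set of 1 is {1, 5}
Step 10: union(0, 1) -> merged; set of 0 now {0, 1, 3, 4, 5}
Set of 0: {0, 1, 3, 4, 5}; 3 is a member.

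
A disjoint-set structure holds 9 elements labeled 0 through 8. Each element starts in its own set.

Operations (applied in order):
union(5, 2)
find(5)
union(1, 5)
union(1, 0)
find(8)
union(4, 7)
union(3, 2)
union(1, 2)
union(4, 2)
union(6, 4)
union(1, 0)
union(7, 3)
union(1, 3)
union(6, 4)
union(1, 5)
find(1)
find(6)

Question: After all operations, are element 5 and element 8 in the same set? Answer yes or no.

Step 1: union(5, 2) -> merged; set of 5 now {2, 5}
Step 2: find(5) -> no change; set of 5 is {2, 5}
Step 3: union(1, 5) -> merged; set of 1 now {1, 2, 5}
Step 4: union(1, 0) -> merged; set of 1 now {0, 1, 2, 5}
Step 5: find(8) -> no change; set of 8 is {8}
Step 6: union(4, 7) -> merged; set of 4 now {4, 7}
Step 7: union(3, 2) -> merged; set of 3 now {0, 1, 2, 3, 5}
Step 8: union(1, 2) -> already same set; set of 1 now {0, 1, 2, 3, 5}
Step 9: union(4, 2) -> merged; set of 4 now {0, 1, 2, 3, 4, 5, 7}
Step 10: union(6, 4) -> merged; set of 6 now {0, 1, 2, 3, 4, 5, 6, 7}
Step 11: union(1, 0) -> already same set; set of 1 now {0, 1, 2, 3, 4, 5, 6, 7}
Step 12: union(7, 3) -> already same set; set of 7 now {0, 1, 2, 3, 4, 5, 6, 7}
Step 13: union(1, 3) -> already same set; set of 1 now {0, 1, 2, 3, 4, 5, 6, 7}
Step 14: union(6, 4) -> already same set; set of 6 now {0, 1, 2, 3, 4, 5, 6, 7}
Step 15: union(1, 5) -> already same set; set of 1 now {0, 1, 2, 3, 4, 5, 6, 7}
Step 16: find(1) -> no change; set of 1 is {0, 1, 2, 3, 4, 5, 6, 7}
Step 17: find(6) -> no change; set of 6 is {0, 1, 2, 3, 4, 5, 6, 7}
Set of 5: {0, 1, 2, 3, 4, 5, 6, 7}; 8 is not a member.

Answer: no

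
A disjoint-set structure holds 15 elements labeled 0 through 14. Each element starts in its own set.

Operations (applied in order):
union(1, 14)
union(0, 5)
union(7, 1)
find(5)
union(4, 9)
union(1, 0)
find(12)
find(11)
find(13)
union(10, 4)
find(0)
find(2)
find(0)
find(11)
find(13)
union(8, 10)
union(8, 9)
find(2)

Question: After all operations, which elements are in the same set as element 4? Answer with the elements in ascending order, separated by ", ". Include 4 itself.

Step 1: union(1, 14) -> merged; set of 1 now {1, 14}
Step 2: union(0, 5) -> merged; set of 0 now {0, 5}
Step 3: union(7, 1) -> merged; set of 7 now {1, 7, 14}
Step 4: find(5) -> no change; set of 5 is {0, 5}
Step 5: union(4, 9) -> merged; set of 4 now {4, 9}
Step 6: union(1, 0) -> merged; set of 1 now {0, 1, 5, 7, 14}
Step 7: find(12) -> no change; set of 12 is {12}
Step 8: find(11) -> no change; set of 11 is {11}
Step 9: find(13) -> no change; set of 13 is {13}
Step 10: union(10, 4) -> merged; set of 10 now {4, 9, 10}
Step 11: find(0) -> no change; set of 0 is {0, 1, 5, 7, 14}
Step 12: find(2) -> no change; set of 2 is {2}
Step 13: find(0) -> no change; set of 0 is {0, 1, 5, 7, 14}
Step 14: find(11) -> no change; set of 11 is {11}
Step 15: find(13) -> no change; set of 13 is {13}
Step 16: union(8, 10) -> merged; set of 8 now {4, 8, 9, 10}
Step 17: union(8, 9) -> already same set; set of 8 now {4, 8, 9, 10}
Step 18: find(2) -> no change; set of 2 is {2}
Component of 4: {4, 8, 9, 10}

Answer: 4, 8, 9, 10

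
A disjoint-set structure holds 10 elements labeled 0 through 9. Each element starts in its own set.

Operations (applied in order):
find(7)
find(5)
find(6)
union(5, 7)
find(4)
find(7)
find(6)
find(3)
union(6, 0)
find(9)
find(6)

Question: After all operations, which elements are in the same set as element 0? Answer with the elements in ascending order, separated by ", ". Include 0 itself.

Step 1: find(7) -> no change; set of 7 is {7}
Step 2: find(5) -> no change; set of 5 is {5}
Step 3: find(6) -> no change; set of 6 is {6}
Step 4: union(5, 7) -> merged; set of 5 now {5, 7}
Step 5: find(4) -> no change; set of 4 is {4}
Step 6: find(7) -> no change; set of 7 is {5, 7}
Step 7: find(6) -> no change; set of 6 is {6}
Step 8: find(3) -> no change; set of 3 is {3}
Step 9: union(6, 0) -> merged; set of 6 now {0, 6}
Step 10: find(9) -> no change; set of 9 is {9}
Step 11: find(6) -> no change; set of 6 is {0, 6}
Component of 0: {0, 6}

Answer: 0, 6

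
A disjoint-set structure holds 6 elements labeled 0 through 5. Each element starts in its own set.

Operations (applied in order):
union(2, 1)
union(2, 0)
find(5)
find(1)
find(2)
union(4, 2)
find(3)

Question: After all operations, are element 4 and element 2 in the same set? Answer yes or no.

Step 1: union(2, 1) -> merged; set of 2 now {1, 2}
Step 2: union(2, 0) -> merged; set of 2 now {0, 1, 2}
Step 3: find(5) -> no change; set of 5 is {5}
Step 4: find(1) -> no change; set of 1 is {0, 1, 2}
Step 5: find(2) -> no change; set of 2 is {0, 1, 2}
Step 6: union(4, 2) -> merged; set of 4 now {0, 1, 2, 4}
Step 7: find(3) -> no change; set of 3 is {3}
Set of 4: {0, 1, 2, 4}; 2 is a member.

Answer: yes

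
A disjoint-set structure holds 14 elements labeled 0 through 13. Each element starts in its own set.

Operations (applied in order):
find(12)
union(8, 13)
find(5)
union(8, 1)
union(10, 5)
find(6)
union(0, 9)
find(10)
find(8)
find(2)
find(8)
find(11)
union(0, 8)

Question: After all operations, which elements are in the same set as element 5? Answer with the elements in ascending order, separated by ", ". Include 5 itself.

Step 1: find(12) -> no change; set of 12 is {12}
Step 2: union(8, 13) -> merged; set of 8 now {8, 13}
Step 3: find(5) -> no change; set of 5 is {5}
Step 4: union(8, 1) -> merged; set of 8 now {1, 8, 13}
Step 5: union(10, 5) -> merged; set of 10 now {5, 10}
Step 6: find(6) -> no change; set of 6 is {6}
Step 7: union(0, 9) -> merged; set of 0 now {0, 9}
Step 8: find(10) -> no change; set of 10 is {5, 10}
Step 9: find(8) -> no change; set of 8 is {1, 8, 13}
Step 10: find(2) -> no change; set of 2 is {2}
Step 11: find(8) -> no change; set of 8 is {1, 8, 13}
Step 12: find(11) -> no change; set of 11 is {11}
Step 13: union(0, 8) -> merged; set of 0 now {0, 1, 8, 9, 13}
Component of 5: {5, 10}

Answer: 5, 10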